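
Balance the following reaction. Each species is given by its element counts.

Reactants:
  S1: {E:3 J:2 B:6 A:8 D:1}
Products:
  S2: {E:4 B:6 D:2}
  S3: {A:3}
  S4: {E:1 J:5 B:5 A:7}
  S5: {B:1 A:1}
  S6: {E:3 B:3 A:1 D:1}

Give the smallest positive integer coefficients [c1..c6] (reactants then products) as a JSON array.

Coefficients: [5, 1, 6, 2, 5, 3]

E: 5·3 = 15 | 1·4+6·0+2·1+5·0+3·3 = 15
J: 5·2 = 10 | 1·0+6·0+2·5+5·0+3·0 = 10
B: 5·6 = 30 | 1·6+6·0+2·5+5·1+3·3 = 30
A: 5·8 = 40 | 1·0+6·3+2·7+5·1+3·1 = 40
D: 5·1 = 5 | 1·2+6·0+2·0+5·0+3·1 = 5
gcd(5,1,6,2,5,3) = 1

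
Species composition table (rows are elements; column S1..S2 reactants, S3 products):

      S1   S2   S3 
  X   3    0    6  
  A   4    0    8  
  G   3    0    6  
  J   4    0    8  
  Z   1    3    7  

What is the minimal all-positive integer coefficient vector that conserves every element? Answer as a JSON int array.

X: 6·3+5·0 = 18 | 3·6 = 18
A: 6·4+5·0 = 24 | 3·8 = 24
G: 6·3+5·0 = 18 | 3·6 = 18
J: 6·4+5·0 = 24 | 3·8 = 24
Z: 6·1+5·3 = 21 | 3·7 = 21
gcd(6,5,3) = 1

Coefficients: [6, 5, 3]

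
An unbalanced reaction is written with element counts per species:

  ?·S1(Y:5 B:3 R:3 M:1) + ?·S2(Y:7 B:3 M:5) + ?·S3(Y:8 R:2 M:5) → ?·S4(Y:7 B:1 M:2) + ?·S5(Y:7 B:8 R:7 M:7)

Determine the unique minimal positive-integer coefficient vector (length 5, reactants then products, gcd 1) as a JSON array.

Coefficients: [4, 3, 1, 5, 2]

Y: 4·5+3·7+1·8 = 49 | 5·7+2·7 = 49
B: 4·3+3·3+1·0 = 21 | 5·1+2·8 = 21
R: 4·3+3·0+1·2 = 14 | 5·0+2·7 = 14
M: 4·1+3·5+1·5 = 24 | 5·2+2·7 = 24
gcd(4,3,1,5,2) = 1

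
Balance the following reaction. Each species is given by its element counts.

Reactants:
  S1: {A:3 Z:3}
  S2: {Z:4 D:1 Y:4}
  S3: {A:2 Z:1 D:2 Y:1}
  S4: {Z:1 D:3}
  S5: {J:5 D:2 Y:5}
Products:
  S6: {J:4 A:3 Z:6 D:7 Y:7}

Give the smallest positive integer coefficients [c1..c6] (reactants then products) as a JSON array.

Coefficients: [3, 3, 3, 6, 4, 5]

J: 3·0+3·0+3·0+6·0+4·5 = 20 | 5·4 = 20
A: 3·3+3·0+3·2+6·0+4·0 = 15 | 5·3 = 15
Z: 3·3+3·4+3·1+6·1+4·0 = 30 | 5·6 = 30
D: 3·0+3·1+3·2+6·3+4·2 = 35 | 5·7 = 35
Y: 3·0+3·4+3·1+6·0+4·5 = 35 | 5·7 = 35
gcd(3,3,3,6,4,5) = 1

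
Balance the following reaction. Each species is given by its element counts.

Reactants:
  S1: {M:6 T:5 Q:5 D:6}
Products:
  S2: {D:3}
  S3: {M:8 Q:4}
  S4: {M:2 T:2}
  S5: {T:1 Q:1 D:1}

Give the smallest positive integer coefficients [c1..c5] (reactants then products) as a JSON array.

Coefficients: [2, 2, 1, 2, 6]

M: 2·6 = 12 | 2·0+1·8+2·2+6·0 = 12
T: 2·5 = 10 | 2·0+1·0+2·2+6·1 = 10
Q: 2·5 = 10 | 2·0+1·4+2·0+6·1 = 10
D: 2·6 = 12 | 2·3+1·0+2·0+6·1 = 12
gcd(2,2,1,2,6) = 1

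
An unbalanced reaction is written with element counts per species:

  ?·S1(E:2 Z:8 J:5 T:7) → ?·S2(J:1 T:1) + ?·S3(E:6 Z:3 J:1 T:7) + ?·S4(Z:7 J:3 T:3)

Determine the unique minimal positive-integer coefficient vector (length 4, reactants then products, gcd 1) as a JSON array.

E: 3·2 = 6 | 5·0+1·6+3·0 = 6
Z: 3·8 = 24 | 5·0+1·3+3·7 = 24
J: 3·5 = 15 | 5·1+1·1+3·3 = 15
T: 3·7 = 21 | 5·1+1·7+3·3 = 21
gcd(3,5,1,3) = 1

Coefficients: [3, 5, 1, 3]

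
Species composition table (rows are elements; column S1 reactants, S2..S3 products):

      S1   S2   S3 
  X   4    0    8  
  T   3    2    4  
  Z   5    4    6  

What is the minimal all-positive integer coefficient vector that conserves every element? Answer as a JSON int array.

X: 2·4 = 8 | 1·0+1·8 = 8
T: 2·3 = 6 | 1·2+1·4 = 6
Z: 2·5 = 10 | 1·4+1·6 = 10
gcd(2,1,1) = 1

Coefficients: [2, 1, 1]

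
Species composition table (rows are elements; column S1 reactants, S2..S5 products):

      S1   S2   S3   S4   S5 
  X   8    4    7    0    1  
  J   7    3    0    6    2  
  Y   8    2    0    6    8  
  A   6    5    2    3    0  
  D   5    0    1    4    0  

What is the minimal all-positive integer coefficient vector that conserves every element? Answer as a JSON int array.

X: 5·8 = 40 | 1·4+5·7+5·0+1·1 = 40
J: 5·7 = 35 | 1·3+5·0+5·6+1·2 = 35
Y: 5·8 = 40 | 1·2+5·0+5·6+1·8 = 40
A: 5·6 = 30 | 1·5+5·2+5·3+1·0 = 30
D: 5·5 = 25 | 1·0+5·1+5·4+1·0 = 25
gcd(5,1,5,5,1) = 1

Coefficients: [5, 1, 5, 5, 1]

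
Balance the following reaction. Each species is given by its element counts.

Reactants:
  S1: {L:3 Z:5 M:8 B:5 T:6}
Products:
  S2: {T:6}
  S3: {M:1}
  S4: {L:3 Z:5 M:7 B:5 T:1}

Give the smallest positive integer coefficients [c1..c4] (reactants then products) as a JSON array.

Coefficients: [6, 5, 6, 6]

L: 6·3 = 18 | 5·0+6·0+6·3 = 18
Z: 6·5 = 30 | 5·0+6·0+6·5 = 30
M: 6·8 = 48 | 5·0+6·1+6·7 = 48
B: 6·5 = 30 | 5·0+6·0+6·5 = 30
T: 6·6 = 36 | 5·6+6·0+6·1 = 36
gcd(6,5,6,6) = 1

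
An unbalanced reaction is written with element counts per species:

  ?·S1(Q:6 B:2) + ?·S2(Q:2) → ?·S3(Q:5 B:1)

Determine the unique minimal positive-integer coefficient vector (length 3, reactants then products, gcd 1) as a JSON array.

Coefficients: [1, 2, 2]

Q: 1·6+2·2 = 10 | 2·5 = 10
B: 1·2+2·0 = 2 | 2·1 = 2
gcd(1,2,2) = 1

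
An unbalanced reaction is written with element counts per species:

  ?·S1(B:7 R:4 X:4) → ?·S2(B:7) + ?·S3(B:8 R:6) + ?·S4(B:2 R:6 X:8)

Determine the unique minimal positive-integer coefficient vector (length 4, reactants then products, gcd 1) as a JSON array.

Coefficients: [6, 4, 1, 3]

B: 6·7 = 42 | 4·7+1·8+3·2 = 42
R: 6·4 = 24 | 4·0+1·6+3·6 = 24
X: 6·4 = 24 | 4·0+1·0+3·8 = 24
gcd(6,4,1,3) = 1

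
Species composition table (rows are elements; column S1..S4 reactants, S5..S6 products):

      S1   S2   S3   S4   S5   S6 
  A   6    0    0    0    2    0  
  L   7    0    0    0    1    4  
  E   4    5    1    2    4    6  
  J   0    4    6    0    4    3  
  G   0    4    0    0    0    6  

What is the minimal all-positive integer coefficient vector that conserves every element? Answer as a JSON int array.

Coefficients: [2, 3, 3, 5, 6, 2]

A: 2·6+3·0+3·0+5·0 = 12 | 6·2+2·0 = 12
L: 2·7+3·0+3·0+5·0 = 14 | 6·1+2·4 = 14
E: 2·4+3·5+3·1+5·2 = 36 | 6·4+2·6 = 36
J: 2·0+3·4+3·6+5·0 = 30 | 6·4+2·3 = 30
G: 2·0+3·4+3·0+5·0 = 12 | 6·0+2·6 = 12
gcd(2,3,3,5,6,2) = 1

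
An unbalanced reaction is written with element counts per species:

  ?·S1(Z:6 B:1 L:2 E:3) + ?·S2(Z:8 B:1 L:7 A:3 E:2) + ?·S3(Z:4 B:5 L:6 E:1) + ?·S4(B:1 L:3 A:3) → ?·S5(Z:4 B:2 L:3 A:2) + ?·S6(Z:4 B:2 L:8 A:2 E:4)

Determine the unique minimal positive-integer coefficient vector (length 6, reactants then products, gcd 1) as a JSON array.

Z: 2·6+2·8+2·4+4·0 = 36 | 6·4+3·4 = 36
B: 2·1+2·1+2·5+4·1 = 18 | 6·2+3·2 = 18
L: 2·2+2·7+2·6+4·3 = 42 | 6·3+3·8 = 42
A: 2·0+2·3+2·0+4·3 = 18 | 6·2+3·2 = 18
E: 2·3+2·2+2·1+4·0 = 12 | 6·0+3·4 = 12
gcd(2,2,2,4,6,3) = 1

Coefficients: [2, 2, 2, 4, 6, 3]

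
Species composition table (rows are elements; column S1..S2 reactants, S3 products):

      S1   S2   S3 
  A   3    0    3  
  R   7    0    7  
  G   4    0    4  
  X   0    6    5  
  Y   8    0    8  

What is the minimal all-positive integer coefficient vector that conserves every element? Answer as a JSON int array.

Coefficients: [6, 5, 6]

A: 6·3+5·0 = 18 | 6·3 = 18
R: 6·7+5·0 = 42 | 6·7 = 42
G: 6·4+5·0 = 24 | 6·4 = 24
X: 6·0+5·6 = 30 | 6·5 = 30
Y: 6·8+5·0 = 48 | 6·8 = 48
gcd(6,5,6) = 1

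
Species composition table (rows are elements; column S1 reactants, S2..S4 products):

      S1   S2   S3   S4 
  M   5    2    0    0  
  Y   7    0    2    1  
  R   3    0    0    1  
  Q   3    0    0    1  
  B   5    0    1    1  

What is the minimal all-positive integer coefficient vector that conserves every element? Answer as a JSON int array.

Coefficients: [2, 5, 4, 6]

M: 2·5 = 10 | 5·2+4·0+6·0 = 10
Y: 2·7 = 14 | 5·0+4·2+6·1 = 14
R: 2·3 = 6 | 5·0+4·0+6·1 = 6
Q: 2·3 = 6 | 5·0+4·0+6·1 = 6
B: 2·5 = 10 | 5·0+4·1+6·1 = 10
gcd(2,5,4,6) = 1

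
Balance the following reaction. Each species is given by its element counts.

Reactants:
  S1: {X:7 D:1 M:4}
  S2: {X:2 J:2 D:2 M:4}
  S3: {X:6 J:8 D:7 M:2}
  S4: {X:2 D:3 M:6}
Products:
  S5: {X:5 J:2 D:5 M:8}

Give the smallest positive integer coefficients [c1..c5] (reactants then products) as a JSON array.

X: 1·7+1·2+1·6+5·2 = 25 | 5·5 = 25
J: 1·0+1·2+1·8+5·0 = 10 | 5·2 = 10
D: 1·1+1·2+1·7+5·3 = 25 | 5·5 = 25
M: 1·4+1·4+1·2+5·6 = 40 | 5·8 = 40
gcd(1,1,1,5,5) = 1

Coefficients: [1, 1, 1, 5, 5]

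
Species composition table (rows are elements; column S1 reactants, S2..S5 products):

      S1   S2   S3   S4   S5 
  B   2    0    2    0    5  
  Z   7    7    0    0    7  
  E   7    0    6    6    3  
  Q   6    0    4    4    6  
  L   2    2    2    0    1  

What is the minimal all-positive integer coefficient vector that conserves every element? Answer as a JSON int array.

B: 6·2 = 12 | 4·0+1·2+5·0+2·5 = 12
Z: 6·7 = 42 | 4·7+1·0+5·0+2·7 = 42
E: 6·7 = 42 | 4·0+1·6+5·6+2·3 = 42
Q: 6·6 = 36 | 4·0+1·4+5·4+2·6 = 36
L: 6·2 = 12 | 4·2+1·2+5·0+2·1 = 12
gcd(6,4,1,5,2) = 1

Coefficients: [6, 4, 1, 5, 2]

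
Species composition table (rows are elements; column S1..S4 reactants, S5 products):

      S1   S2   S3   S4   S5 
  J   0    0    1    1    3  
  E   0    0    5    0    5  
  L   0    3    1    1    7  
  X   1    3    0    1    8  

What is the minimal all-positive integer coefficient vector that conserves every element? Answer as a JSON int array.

Coefficients: [6, 4, 3, 6, 3]

J: 6·0+4·0+3·1+6·1 = 9 | 3·3 = 9
E: 6·0+4·0+3·5+6·0 = 15 | 3·5 = 15
L: 6·0+4·3+3·1+6·1 = 21 | 3·7 = 21
X: 6·1+4·3+3·0+6·1 = 24 | 3·8 = 24
gcd(6,4,3,6,3) = 1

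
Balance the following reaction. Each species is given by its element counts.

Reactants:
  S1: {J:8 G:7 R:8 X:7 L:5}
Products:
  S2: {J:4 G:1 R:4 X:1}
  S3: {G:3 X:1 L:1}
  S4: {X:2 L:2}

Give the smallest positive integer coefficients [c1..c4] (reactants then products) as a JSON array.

Coefficients: [3, 6, 5, 5]

J: 3·8 = 24 | 6·4+5·0+5·0 = 24
G: 3·7 = 21 | 6·1+5·3+5·0 = 21
R: 3·8 = 24 | 6·4+5·0+5·0 = 24
X: 3·7 = 21 | 6·1+5·1+5·2 = 21
L: 3·5 = 15 | 6·0+5·1+5·2 = 15
gcd(3,6,5,5) = 1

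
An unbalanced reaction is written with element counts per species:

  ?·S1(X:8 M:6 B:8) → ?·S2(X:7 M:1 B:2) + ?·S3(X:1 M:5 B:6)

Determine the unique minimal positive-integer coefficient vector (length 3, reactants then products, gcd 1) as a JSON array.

Coefficients: [1, 1, 1]

X: 1·8 = 8 | 1·7+1·1 = 8
M: 1·6 = 6 | 1·1+1·5 = 6
B: 1·8 = 8 | 1·2+1·6 = 8
gcd(1,1,1) = 1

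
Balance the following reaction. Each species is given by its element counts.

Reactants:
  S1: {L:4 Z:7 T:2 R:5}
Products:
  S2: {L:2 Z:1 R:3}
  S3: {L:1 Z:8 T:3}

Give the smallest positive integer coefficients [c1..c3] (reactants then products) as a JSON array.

Coefficients: [3, 5, 2]

L: 3·4 = 12 | 5·2+2·1 = 12
Z: 3·7 = 21 | 5·1+2·8 = 21
T: 3·2 = 6 | 5·0+2·3 = 6
R: 3·5 = 15 | 5·3+2·0 = 15
gcd(3,5,2) = 1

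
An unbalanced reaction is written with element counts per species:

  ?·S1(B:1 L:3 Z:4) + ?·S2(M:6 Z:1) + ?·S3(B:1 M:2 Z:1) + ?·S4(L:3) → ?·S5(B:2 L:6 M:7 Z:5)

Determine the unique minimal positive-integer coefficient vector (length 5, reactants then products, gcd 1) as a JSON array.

B: 3·1+3·0+5·1+5·0 = 8 | 4·2 = 8
L: 3·3+3·0+5·0+5·3 = 24 | 4·6 = 24
M: 3·0+3·6+5·2+5·0 = 28 | 4·7 = 28
Z: 3·4+3·1+5·1+5·0 = 20 | 4·5 = 20
gcd(3,3,5,5,4) = 1

Coefficients: [3, 3, 5, 5, 4]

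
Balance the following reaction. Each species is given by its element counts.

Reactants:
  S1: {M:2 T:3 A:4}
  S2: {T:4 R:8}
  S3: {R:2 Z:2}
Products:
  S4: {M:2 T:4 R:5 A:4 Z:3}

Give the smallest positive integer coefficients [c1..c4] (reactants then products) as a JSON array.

Coefficients: [4, 1, 6, 4]

M: 4·2+1·0+6·0 = 8 | 4·2 = 8
T: 4·3+1·4+6·0 = 16 | 4·4 = 16
R: 4·0+1·8+6·2 = 20 | 4·5 = 20
A: 4·4+1·0+6·0 = 16 | 4·4 = 16
Z: 4·0+1·0+6·2 = 12 | 4·3 = 12
gcd(4,1,6,4) = 1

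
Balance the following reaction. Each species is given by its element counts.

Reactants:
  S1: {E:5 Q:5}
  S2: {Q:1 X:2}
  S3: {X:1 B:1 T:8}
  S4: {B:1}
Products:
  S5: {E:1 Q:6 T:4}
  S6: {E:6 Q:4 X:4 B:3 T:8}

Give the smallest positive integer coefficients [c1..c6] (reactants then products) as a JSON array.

Coefficients: [4, 4, 4, 5, 2, 3]

E: 4·5+4·0+4·0+5·0 = 20 | 2·1+3·6 = 20
Q: 4·5+4·1+4·0+5·0 = 24 | 2·6+3·4 = 24
X: 4·0+4·2+4·1+5·0 = 12 | 2·0+3·4 = 12
B: 4·0+4·0+4·1+5·1 = 9 | 2·0+3·3 = 9
T: 4·0+4·0+4·8+5·0 = 32 | 2·4+3·8 = 32
gcd(4,4,4,5,2,3) = 1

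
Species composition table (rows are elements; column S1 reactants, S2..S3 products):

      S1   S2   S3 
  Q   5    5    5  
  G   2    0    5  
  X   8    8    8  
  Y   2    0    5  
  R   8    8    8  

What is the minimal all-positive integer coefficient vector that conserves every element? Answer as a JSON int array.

Coefficients: [5, 3, 2]

Q: 5·5 = 25 | 3·5+2·5 = 25
G: 5·2 = 10 | 3·0+2·5 = 10
X: 5·8 = 40 | 3·8+2·8 = 40
Y: 5·2 = 10 | 3·0+2·5 = 10
R: 5·8 = 40 | 3·8+2·8 = 40
gcd(5,3,2) = 1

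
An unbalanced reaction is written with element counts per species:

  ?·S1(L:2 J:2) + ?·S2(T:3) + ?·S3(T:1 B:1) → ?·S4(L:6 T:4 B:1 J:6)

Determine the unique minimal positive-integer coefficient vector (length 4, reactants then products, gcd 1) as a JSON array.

L: 3·2+1·0+1·0 = 6 | 1·6 = 6
T: 3·0+1·3+1·1 = 4 | 1·4 = 4
B: 3·0+1·0+1·1 = 1 | 1·1 = 1
J: 3·2+1·0+1·0 = 6 | 1·6 = 6
gcd(3,1,1,1) = 1

Coefficients: [3, 1, 1, 1]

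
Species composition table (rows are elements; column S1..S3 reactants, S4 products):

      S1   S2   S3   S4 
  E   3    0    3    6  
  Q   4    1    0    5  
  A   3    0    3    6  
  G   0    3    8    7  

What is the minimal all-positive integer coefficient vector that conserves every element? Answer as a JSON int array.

E: 6·3+1·0+4·3 = 30 | 5·6 = 30
Q: 6·4+1·1+4·0 = 25 | 5·5 = 25
A: 6·3+1·0+4·3 = 30 | 5·6 = 30
G: 6·0+1·3+4·8 = 35 | 5·7 = 35
gcd(6,1,4,5) = 1

Coefficients: [6, 1, 4, 5]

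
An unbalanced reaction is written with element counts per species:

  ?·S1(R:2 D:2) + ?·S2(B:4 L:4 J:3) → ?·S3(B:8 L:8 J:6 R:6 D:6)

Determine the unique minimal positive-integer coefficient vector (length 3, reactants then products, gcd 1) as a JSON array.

Coefficients: [3, 2, 1]

B: 3·0+2·4 = 8 | 1·8 = 8
L: 3·0+2·4 = 8 | 1·8 = 8
J: 3·0+2·3 = 6 | 1·6 = 6
R: 3·2+2·0 = 6 | 1·6 = 6
D: 3·2+2·0 = 6 | 1·6 = 6
gcd(3,2,1) = 1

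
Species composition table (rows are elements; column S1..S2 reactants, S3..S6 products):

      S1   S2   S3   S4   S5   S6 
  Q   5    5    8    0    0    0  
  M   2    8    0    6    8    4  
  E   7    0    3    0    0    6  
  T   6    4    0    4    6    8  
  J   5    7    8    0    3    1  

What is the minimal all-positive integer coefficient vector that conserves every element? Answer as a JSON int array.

Q: 3·5+5·5 = 40 | 5·8+3·0+3·0+1·0 = 40
M: 3·2+5·8 = 46 | 5·0+3·6+3·8+1·4 = 46
E: 3·7+5·0 = 21 | 5·3+3·0+3·0+1·6 = 21
T: 3·6+5·4 = 38 | 5·0+3·4+3·6+1·8 = 38
J: 3·5+5·7 = 50 | 5·8+3·0+3·3+1·1 = 50
gcd(3,5,5,3,3,1) = 1

Coefficients: [3, 5, 5, 3, 3, 1]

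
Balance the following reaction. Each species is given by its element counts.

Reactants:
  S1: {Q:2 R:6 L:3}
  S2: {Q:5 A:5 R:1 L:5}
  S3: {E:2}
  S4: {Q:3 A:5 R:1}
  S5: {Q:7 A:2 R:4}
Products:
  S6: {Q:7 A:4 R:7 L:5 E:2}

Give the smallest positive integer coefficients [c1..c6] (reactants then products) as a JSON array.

Coefficients: [5, 3, 6, 1, 2, 6]

Q: 5·2+3·5+6·0+1·3+2·7 = 42 | 6·7 = 42
A: 5·0+3·5+6·0+1·5+2·2 = 24 | 6·4 = 24
R: 5·6+3·1+6·0+1·1+2·4 = 42 | 6·7 = 42
L: 5·3+3·5+6·0+1·0+2·0 = 30 | 6·5 = 30
E: 5·0+3·0+6·2+1·0+2·0 = 12 | 6·2 = 12
gcd(5,3,6,1,2,6) = 1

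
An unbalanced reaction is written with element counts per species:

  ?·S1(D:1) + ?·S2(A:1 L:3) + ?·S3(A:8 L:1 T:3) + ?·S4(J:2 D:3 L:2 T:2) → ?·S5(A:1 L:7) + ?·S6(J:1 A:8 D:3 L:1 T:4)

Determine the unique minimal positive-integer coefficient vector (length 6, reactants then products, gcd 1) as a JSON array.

Coefficients: [6, 1, 4, 2, 1, 4]

J: 6·0+1·0+4·0+2·2 = 4 | 1·0+4·1 = 4
A: 6·0+1·1+4·8+2·0 = 33 | 1·1+4·8 = 33
D: 6·1+1·0+4·0+2·3 = 12 | 1·0+4·3 = 12
L: 6·0+1·3+4·1+2·2 = 11 | 1·7+4·1 = 11
T: 6·0+1·0+4·3+2·2 = 16 | 1·0+4·4 = 16
gcd(6,1,4,2,1,4) = 1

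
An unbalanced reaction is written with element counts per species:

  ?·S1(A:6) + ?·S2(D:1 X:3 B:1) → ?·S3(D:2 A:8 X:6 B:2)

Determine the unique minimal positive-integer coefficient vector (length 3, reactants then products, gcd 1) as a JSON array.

D: 4·0+6·1 = 6 | 3·2 = 6
A: 4·6+6·0 = 24 | 3·8 = 24
X: 4·0+6·3 = 18 | 3·6 = 18
B: 4·0+6·1 = 6 | 3·2 = 6
gcd(4,6,3) = 1

Coefficients: [4, 6, 3]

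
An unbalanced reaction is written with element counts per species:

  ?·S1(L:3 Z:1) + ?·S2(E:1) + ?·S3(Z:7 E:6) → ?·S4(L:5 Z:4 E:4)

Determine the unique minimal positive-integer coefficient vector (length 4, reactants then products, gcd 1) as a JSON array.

L: 5·3+6·0+1·0 = 15 | 3·5 = 15
Z: 5·1+6·0+1·7 = 12 | 3·4 = 12
E: 5·0+6·1+1·6 = 12 | 3·4 = 12
gcd(5,6,1,3) = 1

Coefficients: [5, 6, 1, 3]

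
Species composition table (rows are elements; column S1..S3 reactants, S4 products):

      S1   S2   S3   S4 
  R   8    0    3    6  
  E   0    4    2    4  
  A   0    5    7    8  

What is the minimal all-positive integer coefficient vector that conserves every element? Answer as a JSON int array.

Coefficients: [3, 4, 4, 6]

R: 3·8+4·0+4·3 = 36 | 6·6 = 36
E: 3·0+4·4+4·2 = 24 | 6·4 = 24
A: 3·0+4·5+4·7 = 48 | 6·8 = 48
gcd(3,4,4,6) = 1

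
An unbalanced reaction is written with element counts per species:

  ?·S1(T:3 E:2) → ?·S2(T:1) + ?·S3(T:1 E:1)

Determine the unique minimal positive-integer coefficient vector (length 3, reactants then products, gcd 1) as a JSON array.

T: 1·3 = 3 | 1·1+2·1 = 3
E: 1·2 = 2 | 1·0+2·1 = 2
gcd(1,1,2) = 1

Coefficients: [1, 1, 2]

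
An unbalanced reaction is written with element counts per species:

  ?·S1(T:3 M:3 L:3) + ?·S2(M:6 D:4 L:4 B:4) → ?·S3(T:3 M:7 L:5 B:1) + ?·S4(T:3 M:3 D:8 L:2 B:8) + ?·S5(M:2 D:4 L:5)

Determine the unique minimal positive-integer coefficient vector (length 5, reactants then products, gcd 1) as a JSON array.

T: 5·3+3·0 = 15 | 4·3+1·3+1·0 = 15
M: 5·3+3·6 = 33 | 4·7+1·3+1·2 = 33
D: 5·0+3·4 = 12 | 4·0+1·8+1·4 = 12
L: 5·3+3·4 = 27 | 4·5+1·2+1·5 = 27
B: 5·0+3·4 = 12 | 4·1+1·8+1·0 = 12
gcd(5,3,4,1,1) = 1

Coefficients: [5, 3, 4, 1, 1]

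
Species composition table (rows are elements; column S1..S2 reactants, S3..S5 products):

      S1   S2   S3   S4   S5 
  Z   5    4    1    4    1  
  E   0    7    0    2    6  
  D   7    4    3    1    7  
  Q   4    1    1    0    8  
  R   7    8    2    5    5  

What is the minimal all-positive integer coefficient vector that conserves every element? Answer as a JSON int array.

Z: 3·5+2·4 = 23 | 6·1+4·4+1·1 = 23
E: 3·0+2·7 = 14 | 6·0+4·2+1·6 = 14
D: 3·7+2·4 = 29 | 6·3+4·1+1·7 = 29
Q: 3·4+2·1 = 14 | 6·1+4·0+1·8 = 14
R: 3·7+2·8 = 37 | 6·2+4·5+1·5 = 37
gcd(3,2,6,4,1) = 1

Coefficients: [3, 2, 6, 4, 1]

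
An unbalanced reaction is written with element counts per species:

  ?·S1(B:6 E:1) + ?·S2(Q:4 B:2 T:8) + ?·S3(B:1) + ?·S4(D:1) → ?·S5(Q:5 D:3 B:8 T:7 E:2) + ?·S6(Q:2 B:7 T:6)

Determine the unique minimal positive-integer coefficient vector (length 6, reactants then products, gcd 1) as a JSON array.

Q: 4·0+4·4+5·0+6·0 = 16 | 2·5+3·2 = 16
D: 4·0+4·0+5·0+6·1 = 6 | 2·3+3·0 = 6
B: 4·6+4·2+5·1+6·0 = 37 | 2·8+3·7 = 37
T: 4·0+4·8+5·0+6·0 = 32 | 2·7+3·6 = 32
E: 4·1+4·0+5·0+6·0 = 4 | 2·2+3·0 = 4
gcd(4,4,5,6,2,3) = 1

Coefficients: [4, 4, 5, 6, 2, 3]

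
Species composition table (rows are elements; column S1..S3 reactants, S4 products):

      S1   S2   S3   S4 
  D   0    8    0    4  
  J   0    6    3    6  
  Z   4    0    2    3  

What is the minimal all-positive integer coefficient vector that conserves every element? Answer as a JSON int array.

Coefficients: [1, 2, 4, 4]

D: 1·0+2·8+4·0 = 16 | 4·4 = 16
J: 1·0+2·6+4·3 = 24 | 4·6 = 24
Z: 1·4+2·0+4·2 = 12 | 4·3 = 12
gcd(1,2,4,4) = 1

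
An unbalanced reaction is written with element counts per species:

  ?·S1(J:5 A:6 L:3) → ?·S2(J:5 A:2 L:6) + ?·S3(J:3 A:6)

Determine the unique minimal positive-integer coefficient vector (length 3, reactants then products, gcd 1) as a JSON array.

Coefficients: [6, 3, 5]

J: 6·5 = 30 | 3·5+5·3 = 30
A: 6·6 = 36 | 3·2+5·6 = 36
L: 6·3 = 18 | 3·6+5·0 = 18
gcd(6,3,5) = 1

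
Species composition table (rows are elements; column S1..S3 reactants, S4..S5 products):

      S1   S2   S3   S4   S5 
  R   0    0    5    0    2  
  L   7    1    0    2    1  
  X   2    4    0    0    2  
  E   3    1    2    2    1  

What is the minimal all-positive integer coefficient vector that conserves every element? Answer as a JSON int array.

R: 1·0+2·0+2·5 = 10 | 2·0+5·2 = 10
L: 1·7+2·1+2·0 = 9 | 2·2+5·1 = 9
X: 1·2+2·4+2·0 = 10 | 2·0+5·2 = 10
E: 1·3+2·1+2·2 = 9 | 2·2+5·1 = 9
gcd(1,2,2,2,5) = 1

Coefficients: [1, 2, 2, 2, 5]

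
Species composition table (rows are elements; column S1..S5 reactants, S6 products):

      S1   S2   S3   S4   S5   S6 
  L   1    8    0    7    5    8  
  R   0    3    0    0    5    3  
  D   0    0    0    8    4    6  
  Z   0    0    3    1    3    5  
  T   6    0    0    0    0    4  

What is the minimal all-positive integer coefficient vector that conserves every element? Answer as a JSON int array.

Coefficients: [4, 1, 6, 3, 3, 6]

L: 4·1+1·8+6·0+3·7+3·5 = 48 | 6·8 = 48
R: 4·0+1·3+6·0+3·0+3·5 = 18 | 6·3 = 18
D: 4·0+1·0+6·0+3·8+3·4 = 36 | 6·6 = 36
Z: 4·0+1·0+6·3+3·1+3·3 = 30 | 6·5 = 30
T: 4·6+1·0+6·0+3·0+3·0 = 24 | 6·4 = 24
gcd(4,1,6,3,3,6) = 1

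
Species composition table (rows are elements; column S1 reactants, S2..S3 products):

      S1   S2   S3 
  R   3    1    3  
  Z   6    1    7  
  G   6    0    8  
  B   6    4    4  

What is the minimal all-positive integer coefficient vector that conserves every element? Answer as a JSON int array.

Coefficients: [4, 3, 3]

R: 4·3 = 12 | 3·1+3·3 = 12
Z: 4·6 = 24 | 3·1+3·7 = 24
G: 4·6 = 24 | 3·0+3·8 = 24
B: 4·6 = 24 | 3·4+3·4 = 24
gcd(4,3,3) = 1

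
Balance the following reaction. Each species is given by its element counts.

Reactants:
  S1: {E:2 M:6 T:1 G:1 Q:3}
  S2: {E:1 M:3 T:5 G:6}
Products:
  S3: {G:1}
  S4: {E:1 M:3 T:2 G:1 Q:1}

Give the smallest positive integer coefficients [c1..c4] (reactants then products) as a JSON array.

Coefficients: [1, 1, 4, 3]

E: 1·2+1·1 = 3 | 4·0+3·1 = 3
M: 1·6+1·3 = 9 | 4·0+3·3 = 9
T: 1·1+1·5 = 6 | 4·0+3·2 = 6
G: 1·1+1·6 = 7 | 4·1+3·1 = 7
Q: 1·3+1·0 = 3 | 4·0+3·1 = 3
gcd(1,1,4,3) = 1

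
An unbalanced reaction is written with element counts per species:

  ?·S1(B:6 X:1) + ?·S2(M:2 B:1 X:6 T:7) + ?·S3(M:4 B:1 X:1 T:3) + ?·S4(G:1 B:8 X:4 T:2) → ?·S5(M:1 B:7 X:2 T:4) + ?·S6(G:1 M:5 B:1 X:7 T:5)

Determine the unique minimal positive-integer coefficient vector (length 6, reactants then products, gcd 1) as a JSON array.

G: 1·0+3·0+5·0+4·1 = 4 | 6·0+4·1 = 4
M: 1·0+3·2+5·4+4·0 = 26 | 6·1+4·5 = 26
B: 1·6+3·1+5·1+4·8 = 46 | 6·7+4·1 = 46
X: 1·1+3·6+5·1+4·4 = 40 | 6·2+4·7 = 40
T: 1·0+3·7+5·3+4·2 = 44 | 6·4+4·5 = 44
gcd(1,3,5,4,6,4) = 1

Coefficients: [1, 3, 5, 4, 6, 4]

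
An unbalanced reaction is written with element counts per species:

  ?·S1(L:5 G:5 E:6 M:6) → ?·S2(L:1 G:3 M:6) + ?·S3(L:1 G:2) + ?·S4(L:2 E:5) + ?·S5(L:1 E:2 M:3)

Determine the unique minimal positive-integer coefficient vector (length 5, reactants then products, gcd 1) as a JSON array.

Coefficients: [3, 1, 6, 2, 4]

L: 3·5 = 15 | 1·1+6·1+2·2+4·1 = 15
G: 3·5 = 15 | 1·3+6·2+2·0+4·0 = 15
E: 3·6 = 18 | 1·0+6·0+2·5+4·2 = 18
M: 3·6 = 18 | 1·6+6·0+2·0+4·3 = 18
gcd(3,1,6,2,4) = 1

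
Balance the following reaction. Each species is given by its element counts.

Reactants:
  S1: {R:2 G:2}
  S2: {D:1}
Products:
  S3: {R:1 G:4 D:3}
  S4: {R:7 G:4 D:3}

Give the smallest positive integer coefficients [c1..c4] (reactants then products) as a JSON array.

R: 4·2+6·0 = 8 | 1·1+1·7 = 8
G: 4·2+6·0 = 8 | 1·4+1·4 = 8
D: 4·0+6·1 = 6 | 1·3+1·3 = 6
gcd(4,6,1,1) = 1

Coefficients: [4, 6, 1, 1]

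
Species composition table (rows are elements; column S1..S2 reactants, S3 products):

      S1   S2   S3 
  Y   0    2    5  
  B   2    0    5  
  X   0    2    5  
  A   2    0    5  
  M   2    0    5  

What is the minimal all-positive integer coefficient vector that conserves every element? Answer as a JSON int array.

Y: 5·0+5·2 = 10 | 2·5 = 10
B: 5·2+5·0 = 10 | 2·5 = 10
X: 5·0+5·2 = 10 | 2·5 = 10
A: 5·2+5·0 = 10 | 2·5 = 10
M: 5·2+5·0 = 10 | 2·5 = 10
gcd(5,5,2) = 1

Coefficients: [5, 5, 2]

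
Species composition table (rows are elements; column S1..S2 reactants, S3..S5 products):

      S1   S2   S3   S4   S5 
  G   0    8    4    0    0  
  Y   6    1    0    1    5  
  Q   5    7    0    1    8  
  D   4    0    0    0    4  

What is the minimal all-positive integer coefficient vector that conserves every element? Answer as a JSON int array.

G: 3·0+2·8 = 16 | 4·4+5·0+3·0 = 16
Y: 3·6+2·1 = 20 | 4·0+5·1+3·5 = 20
Q: 3·5+2·7 = 29 | 4·0+5·1+3·8 = 29
D: 3·4+2·0 = 12 | 4·0+5·0+3·4 = 12
gcd(3,2,4,5,3) = 1

Coefficients: [3, 2, 4, 5, 3]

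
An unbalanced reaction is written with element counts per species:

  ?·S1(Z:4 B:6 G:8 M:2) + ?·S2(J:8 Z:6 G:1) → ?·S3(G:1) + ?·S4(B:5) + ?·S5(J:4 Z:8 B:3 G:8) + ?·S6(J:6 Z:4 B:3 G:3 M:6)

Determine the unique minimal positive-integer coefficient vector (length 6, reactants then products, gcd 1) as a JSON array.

J: 6·0+4·8 = 32 | 6·0+3·0+5·4+2·6 = 32
Z: 6·4+4·6 = 48 | 6·0+3·0+5·8+2·4 = 48
B: 6·6+4·0 = 36 | 6·0+3·5+5·3+2·3 = 36
G: 6·8+4·1 = 52 | 6·1+3·0+5·8+2·3 = 52
M: 6·2+4·0 = 12 | 6·0+3·0+5·0+2·6 = 12
gcd(6,4,6,3,5,2) = 1

Coefficients: [6, 4, 6, 3, 5, 2]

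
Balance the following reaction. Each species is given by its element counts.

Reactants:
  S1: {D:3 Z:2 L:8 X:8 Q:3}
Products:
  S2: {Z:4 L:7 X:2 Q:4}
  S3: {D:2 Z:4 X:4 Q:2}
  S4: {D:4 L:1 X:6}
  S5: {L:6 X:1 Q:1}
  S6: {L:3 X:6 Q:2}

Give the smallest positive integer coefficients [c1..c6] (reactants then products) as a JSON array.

D: 6·3 = 18 | 2·0+1·2+4·4+4·0+2·0 = 18
Z: 6·2 = 12 | 2·4+1·4+4·0+4·0+2·0 = 12
L: 6·8 = 48 | 2·7+1·0+4·1+4·6+2·3 = 48
X: 6·8 = 48 | 2·2+1·4+4·6+4·1+2·6 = 48
Q: 6·3 = 18 | 2·4+1·2+4·0+4·1+2·2 = 18
gcd(6,2,1,4,4,2) = 1

Coefficients: [6, 2, 1, 4, 4, 2]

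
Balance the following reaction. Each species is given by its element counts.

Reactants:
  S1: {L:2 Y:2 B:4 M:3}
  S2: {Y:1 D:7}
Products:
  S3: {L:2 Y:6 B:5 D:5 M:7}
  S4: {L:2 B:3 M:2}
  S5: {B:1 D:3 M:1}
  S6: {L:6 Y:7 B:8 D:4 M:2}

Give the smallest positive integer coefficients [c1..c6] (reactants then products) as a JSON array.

L: 5·2+3·0 = 10 | 1·2+1·2+4·0+1·6 = 10
Y: 5·2+3·1 = 13 | 1·6+1·0+4·0+1·7 = 13
B: 5·4+3·0 = 20 | 1·5+1·3+4·1+1·8 = 20
D: 5·0+3·7 = 21 | 1·5+1·0+4·3+1·4 = 21
M: 5·3+3·0 = 15 | 1·7+1·2+4·1+1·2 = 15
gcd(5,3,1,1,4,1) = 1

Coefficients: [5, 3, 1, 1, 4, 1]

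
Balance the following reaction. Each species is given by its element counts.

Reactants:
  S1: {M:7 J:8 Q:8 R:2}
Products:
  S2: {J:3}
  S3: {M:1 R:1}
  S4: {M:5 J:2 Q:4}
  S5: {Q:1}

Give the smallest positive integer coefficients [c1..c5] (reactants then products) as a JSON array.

M: 1·7 = 7 | 2·0+2·1+1·5+4·0 = 7
J: 1·8 = 8 | 2·3+2·0+1·2+4·0 = 8
Q: 1·8 = 8 | 2·0+2·0+1·4+4·1 = 8
R: 1·2 = 2 | 2·0+2·1+1·0+4·0 = 2
gcd(1,2,2,1,4) = 1

Coefficients: [1, 2, 2, 1, 4]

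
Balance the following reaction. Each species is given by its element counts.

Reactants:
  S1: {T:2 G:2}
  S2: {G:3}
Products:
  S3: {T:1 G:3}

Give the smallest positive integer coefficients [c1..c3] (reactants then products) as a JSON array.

T: 3·2+4·0 = 6 | 6·1 = 6
G: 3·2+4·3 = 18 | 6·3 = 18
gcd(3,4,6) = 1

Coefficients: [3, 4, 6]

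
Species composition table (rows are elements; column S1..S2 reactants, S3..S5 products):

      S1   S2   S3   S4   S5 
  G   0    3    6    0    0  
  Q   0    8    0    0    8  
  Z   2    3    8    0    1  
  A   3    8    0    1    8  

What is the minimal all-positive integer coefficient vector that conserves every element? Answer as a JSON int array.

G: 2·0+2·3 = 6 | 1·6+6·0+2·0 = 6
Q: 2·0+2·8 = 16 | 1·0+6·0+2·8 = 16
Z: 2·2+2·3 = 10 | 1·8+6·0+2·1 = 10
A: 2·3+2·8 = 22 | 1·0+6·1+2·8 = 22
gcd(2,2,1,6,2) = 1

Coefficients: [2, 2, 1, 6, 2]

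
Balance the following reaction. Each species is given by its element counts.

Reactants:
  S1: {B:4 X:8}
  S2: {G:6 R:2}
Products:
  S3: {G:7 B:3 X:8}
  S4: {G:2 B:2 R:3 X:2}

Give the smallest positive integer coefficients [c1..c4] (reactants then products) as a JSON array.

G: 5·0+6·6 = 36 | 4·7+4·2 = 36
B: 5·4+6·0 = 20 | 4·3+4·2 = 20
R: 5·0+6·2 = 12 | 4·0+4·3 = 12
X: 5·8+6·0 = 40 | 4·8+4·2 = 40
gcd(5,6,4,4) = 1

Coefficients: [5, 6, 4, 4]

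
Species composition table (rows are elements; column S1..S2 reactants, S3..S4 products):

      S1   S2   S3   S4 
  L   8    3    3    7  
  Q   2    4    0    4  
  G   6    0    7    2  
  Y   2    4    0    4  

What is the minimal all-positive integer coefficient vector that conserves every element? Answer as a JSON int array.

Coefficients: [4, 3, 2, 5]

L: 4·8+3·3 = 41 | 2·3+5·7 = 41
Q: 4·2+3·4 = 20 | 2·0+5·4 = 20
G: 4·6+3·0 = 24 | 2·7+5·2 = 24
Y: 4·2+3·4 = 20 | 2·0+5·4 = 20
gcd(4,3,2,5) = 1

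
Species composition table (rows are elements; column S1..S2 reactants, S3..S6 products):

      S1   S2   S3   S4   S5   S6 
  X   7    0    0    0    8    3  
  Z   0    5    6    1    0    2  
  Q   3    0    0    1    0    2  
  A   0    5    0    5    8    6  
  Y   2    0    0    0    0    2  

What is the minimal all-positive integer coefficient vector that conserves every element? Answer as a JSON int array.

Coefficients: [2, 6, 4, 2, 1, 2]

X: 2·7+6·0 = 14 | 4·0+2·0+1·8+2·3 = 14
Z: 2·0+6·5 = 30 | 4·6+2·1+1·0+2·2 = 30
Q: 2·3+6·0 = 6 | 4·0+2·1+1·0+2·2 = 6
A: 2·0+6·5 = 30 | 4·0+2·5+1·8+2·6 = 30
Y: 2·2+6·0 = 4 | 4·0+2·0+1·0+2·2 = 4
gcd(2,6,4,2,1,2) = 1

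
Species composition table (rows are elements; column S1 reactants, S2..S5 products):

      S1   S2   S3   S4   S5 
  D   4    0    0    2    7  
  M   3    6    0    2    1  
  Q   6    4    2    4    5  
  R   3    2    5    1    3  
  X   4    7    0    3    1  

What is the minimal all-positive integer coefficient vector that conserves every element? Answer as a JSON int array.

Coefficients: [6, 1, 1, 5, 2]

D: 6·4 = 24 | 1·0+1·0+5·2+2·7 = 24
M: 6·3 = 18 | 1·6+1·0+5·2+2·1 = 18
Q: 6·6 = 36 | 1·4+1·2+5·4+2·5 = 36
R: 6·3 = 18 | 1·2+1·5+5·1+2·3 = 18
X: 6·4 = 24 | 1·7+1·0+5·3+2·1 = 24
gcd(6,1,1,5,2) = 1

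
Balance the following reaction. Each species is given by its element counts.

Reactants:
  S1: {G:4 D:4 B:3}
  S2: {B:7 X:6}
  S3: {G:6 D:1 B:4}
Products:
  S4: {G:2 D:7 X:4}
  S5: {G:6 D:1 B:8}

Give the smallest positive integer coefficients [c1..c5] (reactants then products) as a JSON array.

Coefficients: [6, 2, 2, 3, 5]

G: 6·4+2·0+2·6 = 36 | 3·2+5·6 = 36
D: 6·4+2·0+2·1 = 26 | 3·7+5·1 = 26
B: 6·3+2·7+2·4 = 40 | 3·0+5·8 = 40
X: 6·0+2·6+2·0 = 12 | 3·4+5·0 = 12
gcd(6,2,2,3,5) = 1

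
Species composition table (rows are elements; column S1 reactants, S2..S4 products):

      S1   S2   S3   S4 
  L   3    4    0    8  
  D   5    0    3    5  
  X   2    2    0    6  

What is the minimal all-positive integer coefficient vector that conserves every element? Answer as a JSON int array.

L: 4·3 = 12 | 1·4+5·0+1·8 = 12
D: 4·5 = 20 | 1·0+5·3+1·5 = 20
X: 4·2 = 8 | 1·2+5·0+1·6 = 8
gcd(4,1,5,1) = 1

Coefficients: [4, 1, 5, 1]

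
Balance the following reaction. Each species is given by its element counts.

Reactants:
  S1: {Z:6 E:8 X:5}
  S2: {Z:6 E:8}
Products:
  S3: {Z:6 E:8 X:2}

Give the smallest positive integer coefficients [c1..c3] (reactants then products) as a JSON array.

Coefficients: [2, 3, 5]

Z: 2·6+3·6 = 30 | 5·6 = 30
E: 2·8+3·8 = 40 | 5·8 = 40
X: 2·5+3·0 = 10 | 5·2 = 10
gcd(2,3,5) = 1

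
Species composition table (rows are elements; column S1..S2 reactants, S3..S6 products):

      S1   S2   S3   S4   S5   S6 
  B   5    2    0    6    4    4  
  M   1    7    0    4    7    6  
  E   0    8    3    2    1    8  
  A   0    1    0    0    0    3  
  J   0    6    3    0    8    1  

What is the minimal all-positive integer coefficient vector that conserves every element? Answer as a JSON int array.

B: 4·5+3·2 = 26 | 3·0+3·6+1·4+1·4 = 26
M: 4·1+3·7 = 25 | 3·0+3·4+1·7+1·6 = 25
E: 4·0+3·8 = 24 | 3·3+3·2+1·1+1·8 = 24
A: 4·0+3·1 = 3 | 3·0+3·0+1·0+1·3 = 3
J: 4·0+3·6 = 18 | 3·3+3·0+1·8+1·1 = 18
gcd(4,3,3,3,1,1) = 1

Coefficients: [4, 3, 3, 3, 1, 1]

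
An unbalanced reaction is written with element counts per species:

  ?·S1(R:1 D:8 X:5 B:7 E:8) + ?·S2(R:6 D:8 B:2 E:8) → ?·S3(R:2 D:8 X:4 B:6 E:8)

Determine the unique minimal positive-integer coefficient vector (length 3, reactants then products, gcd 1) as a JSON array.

R: 4·1+1·6 = 10 | 5·2 = 10
D: 4·8+1·8 = 40 | 5·8 = 40
X: 4·5+1·0 = 20 | 5·4 = 20
B: 4·7+1·2 = 30 | 5·6 = 30
E: 4·8+1·8 = 40 | 5·8 = 40
gcd(4,1,5) = 1

Coefficients: [4, 1, 5]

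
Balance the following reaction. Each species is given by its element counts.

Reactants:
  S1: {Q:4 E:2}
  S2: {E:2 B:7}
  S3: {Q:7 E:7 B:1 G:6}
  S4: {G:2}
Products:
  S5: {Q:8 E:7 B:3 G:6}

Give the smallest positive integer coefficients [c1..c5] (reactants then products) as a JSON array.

Coefficients: [5, 2, 4, 6, 6]

Q: 5·4+2·0+4·7+6·0 = 48 | 6·8 = 48
E: 5·2+2·2+4·7+6·0 = 42 | 6·7 = 42
B: 5·0+2·7+4·1+6·0 = 18 | 6·3 = 18
G: 5·0+2·0+4·6+6·2 = 36 | 6·6 = 36
gcd(5,2,4,6,6) = 1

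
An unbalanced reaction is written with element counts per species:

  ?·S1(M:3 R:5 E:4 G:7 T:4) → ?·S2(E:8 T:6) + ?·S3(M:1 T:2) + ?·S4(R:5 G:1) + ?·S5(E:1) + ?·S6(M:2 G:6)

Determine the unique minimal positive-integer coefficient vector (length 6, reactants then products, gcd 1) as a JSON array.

Coefficients: [3, 1, 3, 3, 4, 3]

M: 3·3 = 9 | 1·0+3·1+3·0+4·0+3·2 = 9
R: 3·5 = 15 | 1·0+3·0+3·5+4·0+3·0 = 15
E: 3·4 = 12 | 1·8+3·0+3·0+4·1+3·0 = 12
G: 3·7 = 21 | 1·0+3·0+3·1+4·0+3·6 = 21
T: 3·4 = 12 | 1·6+3·2+3·0+4·0+3·0 = 12
gcd(3,1,3,3,4,3) = 1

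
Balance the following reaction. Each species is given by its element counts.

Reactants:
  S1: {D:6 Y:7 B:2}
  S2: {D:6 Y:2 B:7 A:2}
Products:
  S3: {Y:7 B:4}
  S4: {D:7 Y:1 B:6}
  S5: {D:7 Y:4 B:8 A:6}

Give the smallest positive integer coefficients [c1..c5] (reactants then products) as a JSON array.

Coefficients: [1, 6, 1, 4, 2]

D: 1·6+6·6 = 42 | 1·0+4·7+2·7 = 42
Y: 1·7+6·2 = 19 | 1·7+4·1+2·4 = 19
B: 1·2+6·7 = 44 | 1·4+4·6+2·8 = 44
A: 1·0+6·2 = 12 | 1·0+4·0+2·6 = 12
gcd(1,6,1,4,2) = 1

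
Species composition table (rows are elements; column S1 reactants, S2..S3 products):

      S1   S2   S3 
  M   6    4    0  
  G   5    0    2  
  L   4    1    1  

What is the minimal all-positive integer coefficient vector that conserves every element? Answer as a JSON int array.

Coefficients: [2, 3, 5]

M: 2·6 = 12 | 3·4+5·0 = 12
G: 2·5 = 10 | 3·0+5·2 = 10
L: 2·4 = 8 | 3·1+5·1 = 8
gcd(2,3,5) = 1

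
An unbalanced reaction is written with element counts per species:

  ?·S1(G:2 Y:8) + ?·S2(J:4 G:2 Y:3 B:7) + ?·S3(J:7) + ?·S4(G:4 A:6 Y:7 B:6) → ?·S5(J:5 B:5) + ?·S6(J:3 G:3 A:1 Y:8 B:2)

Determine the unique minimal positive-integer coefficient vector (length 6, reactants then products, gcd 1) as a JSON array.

J: 4·0+3·4+3·7+1·0 = 33 | 3·5+6·3 = 33
G: 4·2+3·2+3·0+1·4 = 18 | 3·0+6·3 = 18
A: 4·0+3·0+3·0+1·6 = 6 | 3·0+6·1 = 6
Y: 4·8+3·3+3·0+1·7 = 48 | 3·0+6·8 = 48
B: 4·0+3·7+3·0+1·6 = 27 | 3·5+6·2 = 27
gcd(4,3,3,1,3,6) = 1

Coefficients: [4, 3, 3, 1, 3, 6]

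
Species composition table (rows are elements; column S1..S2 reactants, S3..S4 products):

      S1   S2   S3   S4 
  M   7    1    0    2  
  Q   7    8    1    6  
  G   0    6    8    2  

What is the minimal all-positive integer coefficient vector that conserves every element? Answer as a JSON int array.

M: 1·7+3·1 = 10 | 1·0+5·2 = 10
Q: 1·7+3·8 = 31 | 1·1+5·6 = 31
G: 1·0+3·6 = 18 | 1·8+5·2 = 18
gcd(1,3,1,5) = 1

Coefficients: [1, 3, 1, 5]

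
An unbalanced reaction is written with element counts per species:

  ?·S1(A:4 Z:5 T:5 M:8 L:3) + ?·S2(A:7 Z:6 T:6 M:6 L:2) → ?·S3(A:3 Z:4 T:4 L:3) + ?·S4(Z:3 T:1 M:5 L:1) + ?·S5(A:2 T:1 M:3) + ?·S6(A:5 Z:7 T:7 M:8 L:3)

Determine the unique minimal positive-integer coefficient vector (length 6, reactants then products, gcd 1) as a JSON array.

Coefficients: [3, 1, 2, 2, 4, 1]

A: 3·4+1·7 = 19 | 2·3+2·0+4·2+1·5 = 19
Z: 3·5+1·6 = 21 | 2·4+2·3+4·0+1·7 = 21
T: 3·5+1·6 = 21 | 2·4+2·1+4·1+1·7 = 21
M: 3·8+1·6 = 30 | 2·0+2·5+4·3+1·8 = 30
L: 3·3+1·2 = 11 | 2·3+2·1+4·0+1·3 = 11
gcd(3,1,2,2,4,1) = 1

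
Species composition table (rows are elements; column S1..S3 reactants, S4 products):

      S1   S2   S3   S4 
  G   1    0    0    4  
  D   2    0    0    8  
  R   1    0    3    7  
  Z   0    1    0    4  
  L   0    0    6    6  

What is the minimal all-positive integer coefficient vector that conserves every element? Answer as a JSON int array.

G: 4·1+4·0+1·0 = 4 | 1·4 = 4
D: 4·2+4·0+1·0 = 8 | 1·8 = 8
R: 4·1+4·0+1·3 = 7 | 1·7 = 7
Z: 4·0+4·1+1·0 = 4 | 1·4 = 4
L: 4·0+4·0+1·6 = 6 | 1·6 = 6
gcd(4,4,1,1) = 1

Coefficients: [4, 4, 1, 1]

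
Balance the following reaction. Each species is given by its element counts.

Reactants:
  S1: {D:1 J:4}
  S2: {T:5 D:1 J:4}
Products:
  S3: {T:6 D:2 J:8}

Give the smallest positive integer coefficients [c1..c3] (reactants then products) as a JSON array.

Coefficients: [4, 6, 5]

T: 4·0+6·5 = 30 | 5·6 = 30
D: 4·1+6·1 = 10 | 5·2 = 10
J: 4·4+6·4 = 40 | 5·8 = 40
gcd(4,6,5) = 1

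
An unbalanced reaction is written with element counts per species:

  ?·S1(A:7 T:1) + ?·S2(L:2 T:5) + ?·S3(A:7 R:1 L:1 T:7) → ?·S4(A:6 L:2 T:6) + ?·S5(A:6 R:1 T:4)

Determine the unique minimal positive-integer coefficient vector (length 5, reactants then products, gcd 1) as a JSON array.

Coefficients: [4, 4, 2, 5, 2]

A: 4·7+4·0+2·7 = 42 | 5·6+2·6 = 42
R: 4·0+4·0+2·1 = 2 | 5·0+2·1 = 2
L: 4·0+4·2+2·1 = 10 | 5·2+2·0 = 10
T: 4·1+4·5+2·7 = 38 | 5·6+2·4 = 38
gcd(4,4,2,5,2) = 1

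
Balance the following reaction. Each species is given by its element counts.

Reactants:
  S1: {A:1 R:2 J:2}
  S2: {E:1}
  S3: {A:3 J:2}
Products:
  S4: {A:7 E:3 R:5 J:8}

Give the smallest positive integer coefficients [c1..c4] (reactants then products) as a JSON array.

Coefficients: [5, 6, 3, 2]

A: 5·1+6·0+3·3 = 14 | 2·7 = 14
E: 5·0+6·1+3·0 = 6 | 2·3 = 6
R: 5·2+6·0+3·0 = 10 | 2·5 = 10
J: 5·2+6·0+3·2 = 16 | 2·8 = 16
gcd(5,6,3,2) = 1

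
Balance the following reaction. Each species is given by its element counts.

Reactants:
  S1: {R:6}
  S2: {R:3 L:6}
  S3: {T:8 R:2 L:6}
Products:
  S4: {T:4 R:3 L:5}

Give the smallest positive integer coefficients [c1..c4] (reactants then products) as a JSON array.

Coefficients: [1, 2, 3, 6]

T: 1·0+2·0+3·8 = 24 | 6·4 = 24
R: 1·6+2·3+3·2 = 18 | 6·3 = 18
L: 1·0+2·6+3·6 = 30 | 6·5 = 30
gcd(1,2,3,6) = 1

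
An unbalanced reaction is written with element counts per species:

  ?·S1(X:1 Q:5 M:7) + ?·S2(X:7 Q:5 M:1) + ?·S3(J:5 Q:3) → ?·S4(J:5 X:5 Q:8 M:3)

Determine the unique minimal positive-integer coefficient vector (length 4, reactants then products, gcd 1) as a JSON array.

J: 1·0+2·0+3·5 = 15 | 3·5 = 15
X: 1·1+2·7+3·0 = 15 | 3·5 = 15
Q: 1·5+2·5+3·3 = 24 | 3·8 = 24
M: 1·7+2·1+3·0 = 9 | 3·3 = 9
gcd(1,2,3,3) = 1

Coefficients: [1, 2, 3, 3]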